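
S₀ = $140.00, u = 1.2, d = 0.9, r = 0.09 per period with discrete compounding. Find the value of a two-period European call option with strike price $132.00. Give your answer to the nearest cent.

$31.00

Risk-neutral probability p = (1 + 0.09 − 0.9)/(1.2 − 0.9) = 0.1900/0.3000 = 0.6333
Terminal stock prices: S_uu = 201.6, S_ud = 151.2, S_dd = 113.4
Terminal payoffs (S − K): max(69.6, 0) = 69.6, max(19.2, 0) = 19.2, max(-18.6, 0) = 0
Node u (S = 168): V_u = 1/1.09·[0.6333·69.6000 + 0.3667·19.2000] = 46.8991
Node d (S = 126): V_d = 1/1.09·[0.6333·19.2000 + 0.3667·0.0000] = 11.1560
Node 0 (S = 140): V_0 = 1/1.09·[0.6333·46.8991 + 0.3667·11.1560] = 31.0030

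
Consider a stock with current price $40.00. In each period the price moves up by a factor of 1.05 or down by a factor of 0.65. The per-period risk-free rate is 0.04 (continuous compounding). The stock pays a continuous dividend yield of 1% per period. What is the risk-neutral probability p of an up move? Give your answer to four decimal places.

Per-period risk-free factor R = e^0.04 = 1.0408; dividend-adjusted growth = e^(0.04−0.01) = 1.0305.
Risk-neutral probability p = (1.0305 − 0.65)/(1.05 − 0.65) = 0.3805/0.4000 = 0.9511

p = 0.9511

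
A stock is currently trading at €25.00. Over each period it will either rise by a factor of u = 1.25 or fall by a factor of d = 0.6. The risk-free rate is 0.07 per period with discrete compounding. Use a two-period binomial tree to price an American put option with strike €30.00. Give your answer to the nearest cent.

Risk-neutral probability p = (1 + 0.07 − 0.6)/(1.25 − 0.6) = 0.4700/0.6500 = 0.7231
Terminal stock prices: S_uu = 39.06, S_ud = 18.75, S_dd = 9
Terminal payoffs (K − S): max(-9.062, 0) = 0, max(11.25, 0) = 11.25, max(21, 0) = 21
Node u (S = 31.25): continuation = 1/1.07·[0.7231·0.0000 + 0.2769·11.2500] = 2.9116; exercise value = 0.0000 ≤ continuation, so V_u = 2.9116
Node d (S = 15): continuation = 1/1.07·[0.7231·11.2500 + 0.2769·21.0000] = 13.0374; exercise value = 15.0000 > continuation, so V_d = 15.0000 (exercise)
Node 0 (S = 25): continuation = 1/1.07·[0.7231·2.9116 + 0.2769·15.0000] = 5.8497; exercise value = 5.0000 ≤ continuation, so V_0 = 5.8497

€5.85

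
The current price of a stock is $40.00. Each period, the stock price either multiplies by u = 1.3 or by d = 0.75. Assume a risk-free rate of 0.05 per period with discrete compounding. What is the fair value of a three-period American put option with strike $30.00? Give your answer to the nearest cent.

Risk-neutral probability p = (1 + 0.05 − 0.75)/(1.3 − 0.75) = 0.3000/0.5500 = 0.5455
Terminal stock prices: S_uuu = 87.88, S_uud = 50.7, S_udd = 29.25, S_ddd = 16.88
Terminal payoffs (K − S): max(-57.88, 0) = 0, max(-20.7, 0) = 0, max(0.75, 0) = 0.75, max(13.12, 0) = 13.12
Node uu (S = 67.6): continuation = 1/1.05·[0.5455·0.0000 + 0.4545·0.0000] = 0.0000; exercise value = 0.0000 ≤ continuation, so V_uu = 0.0000
Node ud (S = 39): continuation = 1/1.05·[0.5455·0.0000 + 0.4545·0.7500] = 0.3247; exercise value = 0.0000 ≤ continuation, so V_ud = 0.3247
Node dd (S = 22.5): continuation = 1/1.05·[0.5455·0.7500 + 0.4545·13.1250] = 6.0714; exercise value = 7.5000 > continuation, so V_dd = 7.5000 (exercise)
Node u (S = 52): continuation = 1/1.05·[0.5455·0.0000 + 0.4545·0.3247] = 0.1406; exercise value = 0.0000 ≤ continuation, so V_u = 0.1406
Node d (S = 30): continuation = 1/1.05·[0.5455·0.3247 + 0.4545·7.5000] = 3.4154; exercise value = 0.0000 ≤ continuation, so V_d = 3.4154
Node 0 (S = 40): continuation = 1/1.05·[0.5455·0.1406 + 0.4545·3.4154] = 1.5515; exercise value = 0.0000 ≤ continuation, so V_0 = 1.5515

$1.55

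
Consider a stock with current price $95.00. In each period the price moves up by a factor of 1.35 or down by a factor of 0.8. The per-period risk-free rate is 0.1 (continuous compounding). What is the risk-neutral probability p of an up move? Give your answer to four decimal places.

p = 0.5549

Risk-neutral probability p = (e^0.1 − 0.8)/(1.35 − 0.8) = 0.3052/0.5500 = 0.5549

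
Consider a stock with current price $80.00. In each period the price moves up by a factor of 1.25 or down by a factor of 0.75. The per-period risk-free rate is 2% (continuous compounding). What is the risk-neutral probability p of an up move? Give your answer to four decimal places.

p = 0.5404

Risk-neutral probability p = (e^0.02 − 0.75)/(1.25 − 0.75) = 0.2702/0.5000 = 0.5404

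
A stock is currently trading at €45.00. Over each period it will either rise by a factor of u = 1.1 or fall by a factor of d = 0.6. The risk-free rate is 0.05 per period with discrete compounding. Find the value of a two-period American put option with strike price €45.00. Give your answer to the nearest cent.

Risk-neutral probability p = (1 + 0.05 − 0.6)/(1.1 − 0.6) = 0.4500/0.5000 = 0.9000
Terminal stock prices: S_uu = 54.45, S_ud = 29.7, S_dd = 16.2
Terminal payoffs (K − S): max(-9.45, 0) = 0, max(15.3, 0) = 15.3, max(28.8, 0) = 28.8
Node u (S = 49.5): continuation = 1/1.05·[0.9000·0.0000 + 0.1000·15.3000] = 1.4571; exercise value = 0.0000 ≤ continuation, so V_u = 1.4571
Node d (S = 27): continuation = 1/1.05·[0.9000·15.3000 + 0.1000·28.8000] = 15.8571; exercise value = 18.0000 > continuation, so V_d = 18.0000 (exercise)
Node 0 (S = 45): continuation = 1/1.05·[0.9000·1.4571 + 0.1000·18.0000] = 2.9633; exercise value = 0.0000 ≤ continuation, so V_0 = 2.9633

€2.96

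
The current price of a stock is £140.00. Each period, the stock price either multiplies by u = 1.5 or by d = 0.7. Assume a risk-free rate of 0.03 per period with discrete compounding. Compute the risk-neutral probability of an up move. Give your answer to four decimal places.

Risk-neutral probability p = (1 + 0.03 − 0.7)/(1.5 − 0.7) = 0.3300/0.8000 = 0.4125

p = 0.4125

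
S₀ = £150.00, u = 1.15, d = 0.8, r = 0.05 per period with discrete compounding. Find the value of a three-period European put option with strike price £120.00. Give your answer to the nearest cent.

Risk-neutral probability p = (1 + 0.05 − 0.8)/(1.15 − 0.8) = 0.2500/0.3500 = 0.7143
Terminal stock prices: S_uuu = 228.1, S_uud = 158.7, S_udd = 110.4, S_ddd = 76.8
Terminal payoffs (K − S): max(-108.1, 0) = 0, max(-38.7, 0) = 0, max(9.6, 0) = 9.6, max(43.2, 0) = 43.2
Node uu (S = 198.4): V_uu = 1/1.05·[0.7143·0.0000 + 0.2857·0.0000] = 0.0000
Node ud (S = 138): V_ud = 1/1.05·[0.7143·0.0000 + 0.2857·9.6000] = 2.6122
Node dd (S = 96): V_dd = 1/1.05·[0.7143·9.6000 + 0.2857·43.2000] = 18.2857
Node u (S = 172.5): V_u = 1/1.05·[0.7143·0.0000 + 0.2857·2.6122] = 0.7108
Node d (S = 120): V_d = 1/1.05·[0.7143·2.6122 + 0.2857·18.2857] = 6.7527
Node 0 (S = 150): V_0 = 1/1.05·[0.7143·0.7108 + 0.2857·6.7527] = 2.3210

£2.32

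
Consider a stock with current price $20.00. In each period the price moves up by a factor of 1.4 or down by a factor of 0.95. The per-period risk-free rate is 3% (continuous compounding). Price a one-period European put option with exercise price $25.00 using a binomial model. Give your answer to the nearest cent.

Risk-neutral probability p = (e^0.03 − 0.95)/(1.4 − 0.95) = 0.0805/0.4500 = 0.1788
Terminal stock prices: S_u = 28, S_d = 19
Terminal payoffs (K − S): max(-3, 0) = 0, max(6, 0) = 6
Node 0 (S = 20): V_0 = e^(−0.03)·[0.1788·0.0000 + 0.8212·6.0000] = 4.7816

$4.78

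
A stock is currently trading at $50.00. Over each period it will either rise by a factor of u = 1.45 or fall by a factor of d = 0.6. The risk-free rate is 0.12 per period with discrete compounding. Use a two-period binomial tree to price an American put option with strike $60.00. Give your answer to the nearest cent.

$13.52

Risk-neutral probability p = (1 + 0.12 − 0.6)/(1.45 − 0.6) = 0.5200/0.8500 = 0.6118
Terminal stock prices: S_uu = 105.1, S_ud = 43.5, S_dd = 18
Terminal payoffs (K − S): max(-45.12, 0) = 0, max(16.5, 0) = 16.5, max(42, 0) = 42
Node u (S = 72.5): continuation = 1/1.12·[0.6118·0.0000 + 0.3882·16.5000] = 5.7195; exercise value = 0.0000 ≤ continuation, so V_u = 5.7195
Node d (S = 30): continuation = 1/1.12·[0.6118·16.5000 + 0.3882·42.0000] = 23.5714; exercise value = 30.0000 > continuation, so V_d = 30.0000 (exercise)
Node 0 (S = 50): continuation = 1/1.12·[0.6118·5.7195 + 0.3882·30.0000] = 13.5233; exercise value = 10.0000 ≤ continuation, so V_0 = 13.5233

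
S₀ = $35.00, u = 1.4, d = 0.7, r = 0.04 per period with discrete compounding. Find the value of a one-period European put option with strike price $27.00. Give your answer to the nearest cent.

Risk-neutral probability p = (1 + 0.04 − 0.7)/(1.4 − 0.7) = 0.3400/0.7000 = 0.4857
Terminal stock prices: S_u = 49, S_d = 24.5
Terminal payoffs (K − S): max(-22, 0) = 0, max(2.5, 0) = 2.5
Node 0 (S = 35): V_0 = 1/1.04·[0.4857·0.0000 + 0.5143·2.5000] = 1.2363

$1.24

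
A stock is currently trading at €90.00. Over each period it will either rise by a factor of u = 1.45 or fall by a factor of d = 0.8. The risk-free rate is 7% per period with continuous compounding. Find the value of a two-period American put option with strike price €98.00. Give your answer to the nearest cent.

Risk-neutral probability p = (e^0.07 − 0.8)/(1.45 − 0.8) = 0.2725/0.6500 = 0.4192
Terminal stock prices: S_uu = 189.2, S_ud = 104.4, S_dd = 57.6
Terminal payoffs (K − S): max(-91.22, 0) = 0, max(-6.4, 0) = 0, max(40.4, 0) = 40.4
Node u (S = 130.5): continuation = e^(−0.07)·[0.4192·0.0000 + 0.5808·0.0000] = 0.0000; exercise value = 0.0000 ≤ continuation, so V_u = 0.0000
Node d (S = 72): continuation = e^(−0.07)·[0.4192·0.0000 + 0.5808·40.4000] = 21.8764; exercise value = 26.0000 > continuation, so V_d = 26.0000 (exercise)
Node 0 (S = 90): continuation = e^(−0.07)·[0.4192·0.0000 + 0.5808·26.0000] = 14.0788; exercise value = 8.0000 ≤ continuation, so V_0 = 14.0788

€14.08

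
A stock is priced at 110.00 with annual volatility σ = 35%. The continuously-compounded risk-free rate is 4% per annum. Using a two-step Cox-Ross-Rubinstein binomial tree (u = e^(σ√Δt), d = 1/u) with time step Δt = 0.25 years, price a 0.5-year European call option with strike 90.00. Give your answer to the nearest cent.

CRR parameters: u = e^(σ√Δt) = e^(0.35·√0.25) = 1.1912, d = 1/u = 0.8395
Per-period rate: rΔt = 0.04·0.25 = 0.01, so R = e^0.01 = 1.0101
Risk-neutral probability p = (e^0.01 − 0.8395)/(1.1912 − 0.8395) = 0.1706/0.3518 = 0.4849
Terminal stock prices: S_uu = 156.1, S_ud = 110, S_dd = 77.52
Terminal payoffs (S − K): max(66.1, 0) = 66.1, max(20, 0) = 20, max(-12.48, 0) = 0
Node u (S = 131): V_u = e^(−0.01)·[0.4849·66.0974 + 0.5151·20.0000] = 41.9326
Node d (S = 92.34): V_d = e^(−0.01)·[0.4849·20.0000 + 0.5151·0.0000] = 9.6021
Node 0 (S = 110): V_0 = e^(−0.01)·[0.4849·41.9326 + 0.5151·9.6021] = 25.0286

25.03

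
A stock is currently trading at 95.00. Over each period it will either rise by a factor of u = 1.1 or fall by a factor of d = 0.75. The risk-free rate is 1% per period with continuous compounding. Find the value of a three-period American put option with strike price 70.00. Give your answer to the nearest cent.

Risk-neutral probability p = (e^0.01 − 0.75)/(1.1 − 0.75) = 0.2601/0.3500 = 0.7430
Terminal stock prices: S_uuu = 126.4, S_uud = 86.21, S_udd = 58.78, S_ddd = 40.08
Terminal payoffs (K − S): max(-56.45, 0) = 0, max(-16.21, 0) = 0, max(11.22, 0) = 11.22, max(29.92, 0) = 29.92
Node uu (S = 115): continuation = e^(−0.01)·[0.7430·0.0000 + 0.2570·0.0000] = 0.0000; exercise value = 0.0000 ≤ continuation, so V_uu = 0.0000
Node ud (S = 78.38): continuation = e^(−0.01)·[0.7430·0.0000 + 0.2570·11.2187] = 2.8545; exercise value = 0.0000 ≤ continuation, so V_ud = 2.8545
Node dd (S = 53.44): continuation = e^(−0.01)·[0.7430·11.2187 + 0.2570·29.9219] = 15.8660; exercise value = 16.5625 > continuation, so V_dd = 16.5625 (exercise)
Node u (S = 104.5): continuation = e^(−0.01)·[0.7430·0.0000 + 0.2570·2.8545] = 0.7263; exercise value = 0.0000 ≤ continuation, so V_u = 0.7263
Node d (S = 71.25): continuation = e^(−0.01)·[0.7430·2.8545 + 0.2570·16.5625] = 6.3140; exercise value = 0.0000 ≤ continuation, so V_d = 6.3140
Node 0 (S = 95): continuation = e^(−0.01)·[0.7430·0.7263 + 0.2570·6.3140] = 2.1408; exercise value = 0.0000 ≤ continuation, so V_0 = 2.1408

2.14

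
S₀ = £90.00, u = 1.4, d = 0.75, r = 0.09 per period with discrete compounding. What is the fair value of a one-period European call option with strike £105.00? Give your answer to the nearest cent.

£10.08

Risk-neutral probability p = (1 + 0.09 − 0.75)/(1.4 − 0.75) = 0.3400/0.6500 = 0.5231
Terminal stock prices: S_u = 126, S_d = 67.5
Terminal payoffs (S − K): max(21, 0) = 21, max(-37.5, 0) = 0
Node 0 (S = 90): V_0 = 1/1.09·[0.5231·21.0000 + 0.4769·0.0000] = 10.0776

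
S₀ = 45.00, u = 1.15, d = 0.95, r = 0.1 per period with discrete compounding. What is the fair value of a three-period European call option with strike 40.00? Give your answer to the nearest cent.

Risk-neutral probability p = (1 + 0.1 − 0.95)/(1.15 − 0.95) = 0.1500/0.2000 = 0.7500
Terminal stock prices: S_uuu = 68.44, S_uud = 56.54, S_udd = 46.7, S_ddd = 38.58
Terminal payoffs (S − K): max(28.44, 0) = 28.44, max(16.54, 0) = 16.54, max(6.704, 0) = 6.704, max(-1.418, 0) = 0
Node uu (S = 59.51): V_uu = 1/1.1·[0.7500·28.4394 + 0.2500·16.5369] = 23.1489
Node ud (S = 49.16): V_ud = 1/1.1·[0.7500·16.5369 + 0.2500·6.7044] = 12.7989
Node dd (S = 40.61): V_dd = 1/1.1·[0.7500·6.7044 + 0.2500·0.0000] = 4.5712
Node u (S = 51.75): V_u = 1/1.1·[0.7500·23.1489 + 0.2500·12.7989] = 18.6921
Node d (S = 42.75): V_d = 1/1.1·[0.7500·12.7989 + 0.2500·4.5712] = 9.7654
Node 0 (S = 45): V_0 = 1/1.1·[0.7500·18.6921 + 0.2500·9.7654] = 14.9641

14.96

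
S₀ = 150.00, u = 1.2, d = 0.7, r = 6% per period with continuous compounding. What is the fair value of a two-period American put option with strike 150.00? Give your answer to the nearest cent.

15.97

Risk-neutral probability p = (e^0.06 − 0.7)/(1.2 − 0.7) = 0.3618/0.5000 = 0.7237
Terminal stock prices: S_uu = 216, S_ud = 126, S_dd = 73.5
Terminal payoffs (K − S): max(-66, 0) = 0, max(24, 0) = 24, max(76.5, 0) = 76.5
Node u (S = 180): continuation = e^(−0.06)·[0.7237·0.0000 + 0.2763·24.0000] = 6.2456; exercise value = 0.0000 ≤ continuation, so V_u = 6.2456
Node d (S = 105): continuation = e^(−0.06)·[0.7237·24.0000 + 0.2763·76.5000] = 36.2647; exercise value = 45.0000 > continuation, so V_d = 45.0000 (exercise)
Node 0 (S = 150): continuation = e^(−0.06)·[0.7237·6.2456 + 0.2763·45.0000] = 15.9672; exercise value = 0.0000 ≤ continuation, so V_0 = 15.9672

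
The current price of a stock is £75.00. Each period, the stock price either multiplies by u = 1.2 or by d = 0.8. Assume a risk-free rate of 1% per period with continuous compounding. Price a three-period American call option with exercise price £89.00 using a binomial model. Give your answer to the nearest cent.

Risk-neutral probability p = (e^0.01 − 0.8)/(1.2 − 0.8) = 0.2101/0.4000 = 0.5251
Terminal stock prices: S_uuu = 129.6, S_uud = 86.4, S_udd = 57.6, S_ddd = 38.4
Terminal payoffs (S − K): max(40.6, 0) = 40.6, max(-2.6, 0) = 0, max(-31.4, 0) = 0, max(-50.6, 0) = 0
Node uu (S = 108): continuation = e^(−0.01)·[0.5251·40.6000 + 0.4749·0.0000] = 21.1080; exercise value = 19.0000 ≤ continuation, so V_uu = 21.1080
Node ud (S = 72): continuation = e^(−0.01)·[0.5251·0.0000 + 0.4749·0.0000] = 0.0000; exercise value = 0.0000 ≤ continuation, so V_ud = 0.0000
Node dd (S = 48): continuation = e^(−0.01)·[0.5251·0.0000 + 0.4749·0.0000] = 0.0000; exercise value = 0.0000 ≤ continuation, so V_dd = 0.0000
Node u (S = 90): continuation = e^(−0.01)·[0.5251·21.1080 + 0.4749·0.0000] = 10.9740; exercise value = 1.0000 ≤ continuation, so V_u = 10.9740
Node d (S = 60): continuation = e^(−0.01)·[0.5251·0.0000 + 0.4749·0.0000] = 0.0000; exercise value = 0.0000 ≤ continuation, so V_d = 0.0000
Node 0 (S = 75): continuation = e^(−0.01)·[0.5251·10.9740 + 0.4749·0.0000] = 5.7054; exercise value = 0.0000 ≤ continuation, so V_0 = 5.7054

£5.71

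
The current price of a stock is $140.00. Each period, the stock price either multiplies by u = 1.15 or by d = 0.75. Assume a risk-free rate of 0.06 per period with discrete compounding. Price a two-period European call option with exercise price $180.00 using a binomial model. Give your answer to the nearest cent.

Risk-neutral probability p = (1 + 0.06 − 0.75)/(1.15 − 0.75) = 0.3100/0.4000 = 0.7750
Terminal stock prices: S_uu = 185.1, S_ud = 120.8, S_dd = 78.75
Terminal payoffs (S − K): max(5.15, 0) = 5.15, max(-59.25, 0) = 0, max(-101.2, 0) = 0
Node u (S = 161): V_u = 1/1.06·[0.7750·5.1500 + 0.2250·0.0000] = 3.7653
Node d (S = 105): V_d = 1/1.06·[0.7750·0.0000 + 0.2250·0.0000] = 0.0000
Node 0 (S = 140): V_0 = 1/1.06·[0.7750·3.7653 + 0.2250·0.0000] = 2.7530

$2.75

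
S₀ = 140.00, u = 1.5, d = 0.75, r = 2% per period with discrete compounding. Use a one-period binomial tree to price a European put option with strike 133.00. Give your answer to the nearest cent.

Risk-neutral probability p = (1 + 0.02 − 0.75)/(1.5 − 0.75) = 0.2700/0.7500 = 0.3600
Terminal stock prices: S_u = 210, S_d = 105
Terminal payoffs (K − S): max(-77, 0) = 0, max(28, 0) = 28
Node 0 (S = 140): V_0 = 1/1.02·[0.3600·0.0000 + 0.6400·28.0000] = 17.5686

17.57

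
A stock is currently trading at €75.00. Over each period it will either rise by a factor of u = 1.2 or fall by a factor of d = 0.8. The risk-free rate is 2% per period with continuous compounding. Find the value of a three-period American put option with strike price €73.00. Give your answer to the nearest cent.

€8.08

Risk-neutral probability p = (e^0.02 − 0.8)/(1.2 − 0.8) = 0.2202/0.4000 = 0.5505
Terminal stock prices: S_uuu = 129.6, S_uud = 86.4, S_udd = 57.6, S_ddd = 38.4
Terminal payoffs (K − S): max(-56.6, 0) = 0, max(-13.4, 0) = 0, max(15.4, 0) = 15.4, max(34.6, 0) = 34.6
Node uu (S = 108): continuation = e^(−0.02)·[0.5505·0.0000 + 0.4495·0.0000] = 0.0000; exercise value = 0.0000 ≤ continuation, so V_uu = 0.0000
Node ud (S = 72): continuation = e^(−0.02)·[0.5505·0.0000 + 0.4495·15.4000] = 6.7852; exercise value = 1.0000 ≤ continuation, so V_ud = 6.7852
Node dd (S = 48): continuation = e^(−0.02)·[0.5505·15.4000 + 0.4495·34.6000] = 23.5545; exercise value = 25.0000 > continuation, so V_dd = 25.0000 (exercise)
Node u (S = 90): continuation = e^(−0.02)·[0.5505·0.0000 + 0.4495·6.7852] = 2.9895; exercise value = 0.0000 ≤ continuation, so V_u = 2.9895
Node d (S = 60): continuation = e^(−0.02)·[0.5505·6.7852 + 0.4495·25.0000] = 14.6762; exercise value = 13.0000 ≤ continuation, so V_d = 14.6762
Node 0 (S = 75): continuation = e^(−0.02)·[0.5505·2.9895 + 0.4495·14.6762] = 8.0794; exercise value = 0.0000 ≤ continuation, so V_0 = 8.0794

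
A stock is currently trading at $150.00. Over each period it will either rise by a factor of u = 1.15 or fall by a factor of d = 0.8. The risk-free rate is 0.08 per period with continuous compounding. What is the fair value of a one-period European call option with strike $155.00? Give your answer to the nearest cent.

Risk-neutral probability p = (e^0.08 − 0.8)/(1.15 − 0.8) = 0.2833/0.3500 = 0.8094
Terminal stock prices: S_u = 172.5, S_d = 120
Terminal payoffs (S − K): max(17.5, 0) = 17.5, max(-35, 0) = 0
Node 0 (S = 150): V_0 = e^(−0.08)·[0.8094·17.5000 + 0.1906·0.0000] = 13.0753

$13.08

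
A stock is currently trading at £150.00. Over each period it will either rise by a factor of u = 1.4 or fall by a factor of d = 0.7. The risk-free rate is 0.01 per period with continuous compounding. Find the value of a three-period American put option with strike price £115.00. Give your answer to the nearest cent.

Risk-neutral probability p = (e^0.01 − 0.7)/(1.4 − 0.7) = 0.3101/0.7000 = 0.4429
Terminal stock prices: S_uuu = 411.6, S_uud = 205.8, S_udd = 102.9, S_ddd = 51.45
Terminal payoffs (K − S): max(-296.6, 0) = 0, max(-90.8, 0) = 0, max(12.1, 0) = 12.1, max(63.55, 0) = 63.55
Node uu (S = 294): continuation = e^(−0.01)·[0.4429·0.0000 + 0.5571·0.0000] = 0.0000; exercise value = 0.0000 ≤ continuation, so V_uu = 0.0000
Node ud (S = 147): continuation = e^(−0.01)·[0.4429·0.0000 + 0.5571·12.1000] = 6.6735; exercise value = 0.0000 ≤ continuation, so V_ud = 6.6735
Node dd (S = 73.5): continuation = e^(−0.01)·[0.4429·12.1000 + 0.5571·63.5500] = 40.3557; exercise value = 41.5000 > continuation, so V_dd = 41.5000 (exercise)
Node u (S = 210): continuation = e^(−0.01)·[0.4429·0.0000 + 0.5571·6.6735] = 3.6806; exercise value = 0.0000 ≤ continuation, so V_u = 3.6806
Node d (S = 105): continuation = e^(−0.01)·[0.4429·6.6735 + 0.5571·41.5000] = 25.8149; exercise value = 10.0000 ≤ continuation, so V_d = 25.8149
Node 0 (S = 150): continuation = e^(−0.01)·[0.4429·3.6806 + 0.5571·25.8149] = 15.8517; exercise value = 0.0000 ≤ continuation, so V_0 = 15.8517

£15.85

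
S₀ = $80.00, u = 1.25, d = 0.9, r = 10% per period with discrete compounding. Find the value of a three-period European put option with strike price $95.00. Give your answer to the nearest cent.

$5.48

Risk-neutral probability p = (1 + 0.1 − 0.9)/(1.25 − 0.9) = 0.2000/0.3500 = 0.5714
Terminal stock prices: S_uuu = 156.2, S_uud = 112.5, S_udd = 81, S_ddd = 58.32
Terminal payoffs (K − S): max(-61.25, 0) = 0, max(-17.5, 0) = 0, max(14, 0) = 14, max(36.68, 0) = 36.68
Node uu (S = 125): V_uu = 1/1.1·[0.5714·0.0000 + 0.4286·0.0000] = 0.0000
Node ud (S = 90): V_ud = 1/1.1·[0.5714·0.0000 + 0.4286·14.0000] = 5.4545
Node dd (S = 64.8): V_dd = 1/1.1·[0.5714·14.0000 + 0.4286·36.6800] = 21.5636
Node u (S = 100): V_u = 1/1.1·[0.5714·0.0000 + 0.4286·5.4545] = 2.1251
Node d (S = 72): V_d = 1/1.1·[0.5714·5.4545 + 0.4286·21.5636] = 11.2349
Node 0 (S = 80): V_0 = 1/1.1·[0.5714·2.1251 + 0.4286·11.2349] = 5.4812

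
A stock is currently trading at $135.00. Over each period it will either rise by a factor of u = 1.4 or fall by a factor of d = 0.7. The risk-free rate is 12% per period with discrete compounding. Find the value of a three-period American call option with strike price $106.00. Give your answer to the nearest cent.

Risk-neutral probability p = (1 + 0.12 − 0.7)/(1.4 − 0.7) = 0.4200/0.7000 = 0.6000
Terminal stock prices: S_uuu = 370.4, S_uud = 185.2, S_udd = 92.61, S_ddd = 46.3
Terminal payoffs (S − K): max(264.4, 0) = 264.4, max(79.22, 0) = 79.22, max(-13.39, 0) = 0, max(-59.7, 0) = 0
Node uu (S = 264.6): continuation = 1/1.12·[0.6000·264.4400 + 0.4000·79.2200] = 169.9571; exercise value = 158.6000 ≤ continuation, so V_uu = 169.9571
Node ud (S = 132.3): continuation = 1/1.12·[0.6000·79.2200 + 0.4000·0.0000] = 42.4393; exercise value = 26.3000 ≤ continuation, so V_ud = 42.4393
Node dd (S = 66.15): continuation = 1/1.12·[0.6000·0.0000 + 0.4000·0.0000] = 0.0000; exercise value = 0.0000 ≤ continuation, so V_dd = 0.0000
Node u (S = 189): continuation = 1/1.12·[0.6000·169.9571 + 0.4000·42.4393] = 106.2054; exercise value = 83.0000 ≤ continuation, so V_u = 106.2054
Node d (S = 94.5): continuation = 1/1.12·[0.6000·42.4393 + 0.4000·0.0000] = 22.7353; exercise value = 0.0000 ≤ continuation, so V_d = 22.7353
Node 0 (S = 135): continuation = 1/1.12·[0.6000·106.2054 + 0.4000·22.7353] = 65.0155; exercise value = 29.0000 ≤ continuation, so V_0 = 65.0155

$65.02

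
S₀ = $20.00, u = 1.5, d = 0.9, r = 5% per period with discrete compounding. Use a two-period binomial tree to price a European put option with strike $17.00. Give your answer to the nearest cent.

$0.41

Risk-neutral probability p = (1 + 0.05 − 0.9)/(1.5 − 0.9) = 0.1500/0.6000 = 0.2500
Terminal stock prices: S_uu = 45, S_ud = 27, S_dd = 16.2
Terminal payoffs (K − S): max(-28, 0) = 0, max(-10, 0) = 0, max(0.8, 0) = 0.8
Node u (S = 30): V_u = 1/1.05·[0.2500·0.0000 + 0.7500·0.0000] = 0.0000
Node d (S = 18): V_d = 1/1.05·[0.2500·0.0000 + 0.7500·0.8000] = 0.5714
Node 0 (S = 20): V_0 = 1/1.05·[0.2500·0.0000 + 0.7500·0.5714] = 0.4082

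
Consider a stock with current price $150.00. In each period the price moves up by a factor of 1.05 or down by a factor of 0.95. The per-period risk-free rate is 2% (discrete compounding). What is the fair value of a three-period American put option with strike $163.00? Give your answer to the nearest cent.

Risk-neutral probability p = (1 + 0.02 − 0.95)/(1.05 − 0.95) = 0.0700/0.1000 = 0.7000
Terminal stock prices: S_uuu = 173.6, S_uud = 157.1, S_udd = 142.1, S_ddd = 128.6
Terminal payoffs (K − S): max(-10.64, 0) = 0, max(5.894, 0) = 5.894, max(20.86, 0) = 20.86, max(34.39, 0) = 34.39
Node uu (S = 165.4): continuation = 1/1.02·[0.7000·0.0000 + 0.3000·5.8938] = 1.7335; exercise value = 0.0000 ≤ continuation, so V_uu = 1.7335
Node ud (S = 149.6): continuation = 1/1.02·[0.7000·5.8938 + 0.3000·20.8563] = 10.1789; exercise value = 13.3750 > continuation, so V_ud = 13.3750 (exercise)
Node dd (S = 135.4): continuation = 1/1.02·[0.7000·20.8563 + 0.3000·34.3938] = 24.4289; exercise value = 27.6250 > continuation, so V_dd = 27.6250 (exercise)
Node u (S = 157.5): continuation = 1/1.02·[0.7000·1.7335 + 0.3000·13.3750] = 5.1235; exercise value = 5.5000 > continuation, so V_u = 5.5000 (exercise)
Node d (S = 142.5): continuation = 1/1.02·[0.7000·13.3750 + 0.3000·27.6250] = 17.3039; exercise value = 20.5000 > continuation, so V_d = 20.5000 (exercise)
Node 0 (S = 150): continuation = 1/1.02·[0.7000·5.5000 + 0.3000·20.5000] = 9.8039; exercise value = 13.0000 > continuation, so V_0 = 13.0000 (exercise)

$13.00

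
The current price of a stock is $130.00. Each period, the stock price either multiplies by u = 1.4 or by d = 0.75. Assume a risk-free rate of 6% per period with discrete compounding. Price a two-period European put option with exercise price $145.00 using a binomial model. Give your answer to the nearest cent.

$21.28

Risk-neutral probability p = (1 + 0.06 − 0.75)/(1.4 − 0.75) = 0.3100/0.6500 = 0.4769
Terminal stock prices: S_uu = 254.8, S_ud = 136.5, S_dd = 73.12
Terminal payoffs (K − S): max(-109.8, 0) = 0, max(8.5, 0) = 8.5, max(71.88, 0) = 71.88
Node u (S = 182): V_u = 1/1.06·[0.4769·0.0000 + 0.5231·8.5000] = 4.1945
Node d (S = 97.5): V_d = 1/1.06·[0.4769·8.5000 + 0.5231·71.8750] = 39.2925
Node 0 (S = 130): V_0 = 1/1.06·[0.4769·4.1945 + 0.5231·39.2925] = 21.2768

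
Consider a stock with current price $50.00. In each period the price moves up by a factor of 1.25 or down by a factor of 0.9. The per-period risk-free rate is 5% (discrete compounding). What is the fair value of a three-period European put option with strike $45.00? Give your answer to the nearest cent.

$1.38

Risk-neutral probability p = (1 + 0.05 − 0.9)/(1.25 − 0.9) = 0.1500/0.3500 = 0.4286
Terminal stock prices: S_uuu = 97.66, S_uud = 70.31, S_udd = 50.62, S_ddd = 36.45
Terminal payoffs (K − S): max(-52.66, 0) = 0, max(-25.31, 0) = 0, max(-5.625, 0) = 0, max(8.55, 0) = 8.55
Node uu (S = 78.12): V_uu = 1/1.05·[0.4286·0.0000 + 0.5714·0.0000] = 0.0000
Node ud (S = 56.25): V_ud = 1/1.05·[0.4286·0.0000 + 0.5714·0.0000] = 0.0000
Node dd (S = 40.5): V_dd = 1/1.05·[0.4286·0.0000 + 0.5714·8.5500] = 4.6531
Node u (S = 62.5): V_u = 1/1.05·[0.4286·0.0000 + 0.5714·0.0000] = 0.0000
Node d (S = 45): V_d = 1/1.05·[0.4286·0.0000 + 0.5714·4.6531] = 2.5323
Node 0 (S = 50): V_0 = 1/1.05·[0.4286·0.0000 + 0.5714·2.5323] = 1.3781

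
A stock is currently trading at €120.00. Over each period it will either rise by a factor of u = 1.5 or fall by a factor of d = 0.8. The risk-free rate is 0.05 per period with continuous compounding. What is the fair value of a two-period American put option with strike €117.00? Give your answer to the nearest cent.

€14.95

Risk-neutral probability p = (e^0.05 − 0.8)/(1.5 − 0.8) = 0.2513/0.7000 = 0.3590
Terminal stock prices: S_uu = 270, S_ud = 144, S_dd = 76.8
Terminal payoffs (K − S): max(-153, 0) = 0, max(-27, 0) = 0, max(40.2, 0) = 40.2
Node u (S = 180): continuation = e^(−0.05)·[0.3590·0.0000 + 0.6410·0.0000] = 0.0000; exercise value = 0.0000 ≤ continuation, so V_u = 0.0000
Node d (S = 96): continuation = e^(−0.05)·[0.3590·0.0000 + 0.6410·40.2000] = 24.5130; exercise value = 21.0000 ≤ continuation, so V_d = 24.5130
Node 0 (S = 120): continuation = e^(−0.05)·[0.3590·0.0000 + 0.6410·24.5130] = 14.9475; exercise value = 0.0000 ≤ continuation, so V_0 = 14.9475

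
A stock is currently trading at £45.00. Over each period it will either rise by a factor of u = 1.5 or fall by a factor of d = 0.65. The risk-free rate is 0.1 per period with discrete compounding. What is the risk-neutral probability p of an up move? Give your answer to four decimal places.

Risk-neutral probability p = (1 + 0.1 − 0.65)/(1.5 − 0.65) = 0.4500/0.8500 = 0.5294

p = 0.5294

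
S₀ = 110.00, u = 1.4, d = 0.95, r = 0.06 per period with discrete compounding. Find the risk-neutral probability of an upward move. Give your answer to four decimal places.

Risk-neutral probability p = (1 + 0.06 − 0.95)/(1.4 − 0.95) = 0.1100/0.4500 = 0.2444

p = 0.2444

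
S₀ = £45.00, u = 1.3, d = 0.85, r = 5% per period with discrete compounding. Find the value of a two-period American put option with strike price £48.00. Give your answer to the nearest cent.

Risk-neutral probability p = (1 + 0.05 − 0.85)/(1.3 − 0.85) = 0.2000/0.4500 = 0.4444
Terminal stock prices: S_uu = 76.05, S_ud = 49.73, S_dd = 32.51
Terminal payoffs (K − S): max(-28.05, 0) = 0, max(-1.725, 0) = 0, max(15.49, 0) = 15.49
Node u (S = 58.5): continuation = 1/1.05·[0.4444·0.0000 + 0.5556·0.0000] = 0.0000; exercise value = 0.0000 ≤ continuation, so V_u = 0.0000
Node d (S = 38.25): continuation = 1/1.05·[0.4444·0.0000 + 0.5556·15.4875] = 8.1944; exercise value = 9.7500 > continuation, so V_d = 9.7500 (exercise)
Node 0 (S = 45): continuation = 1/1.05·[0.4444·0.0000 + 0.5556·9.7500] = 5.1587; exercise value = 3.0000 ≤ continuation, so V_0 = 5.1587

£5.16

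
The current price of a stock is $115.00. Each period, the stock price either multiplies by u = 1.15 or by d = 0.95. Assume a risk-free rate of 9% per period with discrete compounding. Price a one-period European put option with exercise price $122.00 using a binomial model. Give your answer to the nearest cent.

Risk-neutral probability p = (1 + 0.09 − 0.95)/(1.15 − 0.95) = 0.1400/0.2000 = 0.7000
Terminal stock prices: S_u = 132.2, S_d = 109.2
Terminal payoffs (K − S): max(-10.25, 0) = 0, max(12.75, 0) = 12.75
Node 0 (S = 115): V_0 = 1/1.09·[0.7000·0.0000 + 0.3000·12.7500] = 3.5092

$3.51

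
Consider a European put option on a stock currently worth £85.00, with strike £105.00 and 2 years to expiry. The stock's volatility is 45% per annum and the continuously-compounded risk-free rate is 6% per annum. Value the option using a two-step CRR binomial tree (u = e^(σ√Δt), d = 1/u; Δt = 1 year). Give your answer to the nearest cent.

£27.30

CRR parameters: u = e^(σ√Δt) = e^(0.45·√1) = 1.5683, d = 1/u = 0.6376
Per-period rate: rΔt = 0.06·1 = 0.06, so R = e^0.06 = 1.0618
Risk-neutral probability p = (e^0.06 − 0.6376)/(1.5683 − 0.6376) = 0.4242/0.9307 = 0.4558
Terminal stock prices: S_uu = 209.1, S_ud = 85, S_dd = 34.56
Terminal payoffs (K − S): max(-104.1, 0) = 0, max(20, 0) = 20, max(70.44, 0) = 70.44
Node u (S = 133.3): V_u = e^(−0.06)·[0.4558·0.0000 + 0.5442·20.0000] = 10.2501
Node d (S = 54.2): V_d = e^(−0.06)·[0.4558·20.0000 + 0.5442·70.4416] = 44.6869
Node 0 (S = 85): V_0 = e^(−0.06)·[0.4558·10.2501 + 0.5442·44.6869] = 27.3022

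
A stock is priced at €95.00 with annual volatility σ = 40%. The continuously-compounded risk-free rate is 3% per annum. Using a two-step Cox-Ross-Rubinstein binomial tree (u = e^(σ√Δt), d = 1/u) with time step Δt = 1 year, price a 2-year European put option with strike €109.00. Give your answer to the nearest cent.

€26.19

CRR parameters: u = e^(σ√Δt) = e^(0.4·√1) = 1.4918, d = 1/u = 0.6703
Per-period rate: rΔt = 0.03·1 = 0.03, so R = e^0.03 = 1.0305
Risk-neutral probability p = (e^0.03 − 0.6703)/(1.4918 − 0.6703) = 0.3601/0.8215 = 0.4384
Terminal stock prices: S_uu = 211.4, S_ud = 95, S_dd = 42.69
Terminal payoffs (K − S): max(-102.4, 0) = 0, max(14, 0) = 14, max(66.31, 0) = 66.31
Node u (S = 141.7): V_u = e^(−0.03)·[0.4384·0.0000 + 0.5616·14.0000] = 7.6302
Node d (S = 63.68): V_d = e^(−0.03)·[0.4384·14.0000 + 0.5616·66.3137] = 42.0982
Node 0 (S = 95): V_0 = e^(−0.03)·[0.4384·7.6302 + 0.5616·42.0982] = 26.1904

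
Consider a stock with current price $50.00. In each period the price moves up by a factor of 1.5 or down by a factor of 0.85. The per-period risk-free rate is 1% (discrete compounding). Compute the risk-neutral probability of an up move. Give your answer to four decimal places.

Risk-neutral probability p = (1 + 0.01 − 0.85)/(1.5 − 0.85) = 0.1600/0.6500 = 0.2462

p = 0.2462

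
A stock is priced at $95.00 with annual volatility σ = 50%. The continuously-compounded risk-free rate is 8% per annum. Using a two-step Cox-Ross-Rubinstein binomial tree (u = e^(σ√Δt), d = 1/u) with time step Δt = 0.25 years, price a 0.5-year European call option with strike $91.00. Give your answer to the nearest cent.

$16.31

CRR parameters: u = e^(σ√Δt) = e^(0.5·√0.25) = 1.2840, d = 1/u = 0.7788
Per-period rate: rΔt = 0.08·0.25 = 0.02, so R = e^0.02 = 1.0202
Risk-neutral probability p = (e^0.02 − 0.7788)/(1.2840 − 0.7788) = 0.2414/0.5052 = 0.4778
Terminal stock prices: S_uu = 156.6, S_ud = 95, S_dd = 57.62
Terminal payoffs (S − K): max(65.63, 0) = 65.63, max(4, 0) = 4, max(-33.38, 0) = 0
Node u (S = 122): V_u = e^(−0.02)·[0.4778·65.6285 + 0.5222·4.0000] = 32.7843
Node d (S = 73.99): V_d = e^(−0.02)·[0.4778·4.0000 + 0.5222·0.0000] = 1.8734
Node 0 (S = 95): V_0 = e^(−0.02)·[0.4778·32.7843 + 0.5222·1.8734] = 16.3133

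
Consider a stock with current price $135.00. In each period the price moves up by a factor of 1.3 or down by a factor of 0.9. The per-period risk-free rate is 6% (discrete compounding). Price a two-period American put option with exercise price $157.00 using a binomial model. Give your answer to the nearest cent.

Risk-neutral probability p = (1 + 0.06 − 0.9)/(1.3 − 0.9) = 0.1600/0.4000 = 0.4000
Terminal stock prices: S_uu = 228.2, S_ud = 158, S_dd = 109.4
Terminal payoffs (K − S): max(-71.15, 0) = 0, max(-0.95, 0) = 0, max(47.65, 0) = 47.65
Node u (S = 175.5): continuation = 1/1.06·[0.4000·0.0000 + 0.6000·0.0000] = 0.0000; exercise value = 0.0000 ≤ continuation, so V_u = 0.0000
Node d (S = 121.5): continuation = 1/1.06·[0.4000·0.0000 + 0.6000·47.6500] = 26.9717; exercise value = 35.5000 > continuation, so V_d = 35.5000 (exercise)
Node 0 (S = 135): continuation = 1/1.06·[0.4000·0.0000 + 0.6000·35.5000] = 20.0943; exercise value = 22.0000 > continuation, so V_0 = 22.0000 (exercise)

$22.00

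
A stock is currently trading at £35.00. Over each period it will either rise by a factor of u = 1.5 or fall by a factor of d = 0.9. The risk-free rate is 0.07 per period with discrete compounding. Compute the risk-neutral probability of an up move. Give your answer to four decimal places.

Risk-neutral probability p = (1 + 0.07 − 0.9)/(1.5 − 0.9) = 0.1700/0.6000 = 0.2833

p = 0.2833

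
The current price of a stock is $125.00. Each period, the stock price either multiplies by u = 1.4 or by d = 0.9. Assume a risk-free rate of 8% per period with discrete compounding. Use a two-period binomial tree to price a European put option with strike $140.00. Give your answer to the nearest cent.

$13.61

Risk-neutral probability p = (1 + 0.08 − 0.9)/(1.4 − 0.9) = 0.1800/0.5000 = 0.3600
Terminal stock prices: S_uu = 245, S_ud = 157.5, S_dd = 101.2
Terminal payoffs (K − S): max(-105, 0) = 0, max(-17.5, 0) = 0, max(38.75, 0) = 38.75
Node u (S = 175): V_u = 1/1.08·[0.3600·0.0000 + 0.6400·0.0000] = 0.0000
Node d (S = 112.5): V_d = 1/1.08·[0.3600·0.0000 + 0.6400·38.7500] = 22.9630
Node 0 (S = 125): V_0 = 1/1.08·[0.3600·0.0000 + 0.6400·22.9630] = 13.6077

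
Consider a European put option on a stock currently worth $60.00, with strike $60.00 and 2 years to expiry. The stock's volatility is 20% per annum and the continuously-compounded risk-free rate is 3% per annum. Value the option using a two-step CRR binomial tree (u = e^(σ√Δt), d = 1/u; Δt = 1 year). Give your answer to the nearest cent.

$4.19

CRR parameters: u = e^(σ√Δt) = e^(0.2·√1) = 1.2214, d = 1/u = 0.8187
Per-period rate: rΔt = 0.03·1 = 0.03, so R = e^0.03 = 1.0305
Risk-neutral probability p = (e^0.03 − 0.8187)/(1.2214 − 0.8187) = 0.2117/0.4027 = 0.5258
Terminal stock prices: S_uu = 89.51, S_ud = 60, S_dd = 40.22
Terminal payoffs (K − S): max(-29.51, 0) = 0, max(0, 0) = 0, max(19.78, 0) = 19.78
Node u (S = 73.28): V_u = e^(−0.03)·[0.5258·0.0000 + 0.4742·0.0000] = 0.0000
Node d (S = 49.12): V_d = e^(−0.03)·[0.5258·0.0000 + 0.4742·19.7808] = 9.1029
Node 0 (S = 60): V_0 = e^(−0.03)·[0.5258·0.0000 + 0.4742·9.1029] = 4.1890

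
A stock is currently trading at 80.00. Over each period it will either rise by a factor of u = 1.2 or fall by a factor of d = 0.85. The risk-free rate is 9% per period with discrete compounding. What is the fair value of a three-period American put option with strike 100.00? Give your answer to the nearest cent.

20.00

Risk-neutral probability p = (1 + 0.09 − 0.85)/(1.2 − 0.85) = 0.2400/0.3500 = 0.6857
Terminal stock prices: S_uuu = 138.2, S_uud = 97.92, S_udd = 69.36, S_ddd = 49.13
Terminal payoffs (K − S): max(-38.24, 0) = 0, max(2.08, 0) = 2.08, max(30.64, 0) = 30.64, max(50.87, 0) = 50.87
Node uu (S = 115.2): continuation = 1/1.09·[0.6857·0.0000 + 0.3143·2.0800] = 0.5997; exercise value = 0.0000 ≤ continuation, so V_uu = 0.5997
Node ud (S = 81.6): continuation = 1/1.09·[0.6857·2.0800 + 0.3143·30.6400] = 10.1431; exercise value = 18.4000 > continuation, so V_ud = 18.4000 (exercise)
Node dd (S = 57.8): continuation = 1/1.09·[0.6857·30.6400 + 0.3143·50.8700] = 33.9431; exercise value = 42.2000 > continuation, so V_dd = 42.2000 (exercise)
Node u (S = 96): continuation = 1/1.09·[0.6857·0.5997 + 0.3143·18.4000] = 5.6827; exercise value = 4.0000 ≤ continuation, so V_u = 5.6827
Node d (S = 68): continuation = 1/1.09·[0.6857·18.4000 + 0.3143·42.2000] = 23.7431; exercise value = 32.0000 > continuation, so V_d = 32.0000 (exercise)
Node 0 (S = 80): continuation = 1/1.09·[0.6857·5.6827 + 0.3143·32.0000] = 12.8017; exercise value = 20.0000 > continuation, so V_0 = 20.0000 (exercise)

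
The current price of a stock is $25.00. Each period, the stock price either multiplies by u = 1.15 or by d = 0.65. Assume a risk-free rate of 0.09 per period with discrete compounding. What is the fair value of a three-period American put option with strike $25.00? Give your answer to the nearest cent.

Risk-neutral probability p = (1 + 0.09 − 0.65)/(1.15 − 0.65) = 0.4400/0.5000 = 0.8800
Terminal stock prices: S_uuu = 38.02, S_uud = 21.49, S_udd = 12.15, S_ddd = 6.866
Terminal payoffs (K − S): max(-13.02, 0) = 0, max(3.509, 0) = 3.509, max(12.85, 0) = 12.85, max(18.13, 0) = 18.13
Node uu (S = 33.06): continuation = 1/1.09·[0.8800·0.0000 + 0.1200·3.5094] = 0.3864; exercise value = 0.0000 ≤ continuation, so V_uu = 0.3864
Node ud (S = 18.69): continuation = 1/1.09·[0.8800·3.5094 + 0.1200·12.8531] = 4.2483; exercise value = 6.3125 > continuation, so V_ud = 6.3125 (exercise)
Node dd (S = 10.56): continuation = 1/1.09·[0.8800·12.8531 + 0.1200·18.1344] = 12.3733; exercise value = 14.4375 > continuation, so V_dd = 14.4375 (exercise)
Node u (S = 28.75): continuation = 1/1.09·[0.8800·0.3864 + 0.1200·6.3125] = 1.0069; exercise value = 0.0000 ≤ continuation, so V_u = 1.0069
Node d (S = 16.25): continuation = 1/1.09·[0.8800·6.3125 + 0.1200·14.4375] = 6.6858; exercise value = 8.7500 > continuation, so V_d = 8.7500 (exercise)
Node 0 (S = 25): continuation = 1/1.09·[0.8800·1.0069 + 0.1200·8.7500] = 1.7762; exercise value = 0.0000 ≤ continuation, so V_0 = 1.7762

$1.78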